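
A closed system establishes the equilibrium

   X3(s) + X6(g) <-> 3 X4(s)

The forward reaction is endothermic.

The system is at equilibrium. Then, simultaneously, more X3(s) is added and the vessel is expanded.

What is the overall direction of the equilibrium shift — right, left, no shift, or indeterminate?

left

X3 is a pure solid; its activity is 1 regardless of amount, so Q is unaffected — no shift from this change.
Gas moles: reactants 1, products 0 (Δn_gas = -1). Expansion shifts the system toward the side with more moles of gas — to the left.
Only the nonzero effect(s) matter; the net shift is to the left.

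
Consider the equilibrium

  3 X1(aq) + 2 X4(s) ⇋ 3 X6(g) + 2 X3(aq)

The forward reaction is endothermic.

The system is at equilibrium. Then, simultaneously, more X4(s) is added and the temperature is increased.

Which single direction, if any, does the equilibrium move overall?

right

X4 is a pure solid; its activity is 1 regardless of amount, so Q is unaffected — no shift from this change.
The forward reaction is endothermic. Raising T favours the endothermic direction — shift to the right.
Only the nonzero effect(s) matter; the net shift is to the right.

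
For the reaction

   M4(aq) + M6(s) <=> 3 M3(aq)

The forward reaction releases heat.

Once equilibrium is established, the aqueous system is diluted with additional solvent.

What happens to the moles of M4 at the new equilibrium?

Dilution lowers every aqueous concentration by the same factor. Δn_aq = 3 − 1 = +2, so the system shifts toward the side with more dissolved moles — to the right.
The net shift is to the right. M4 is a reactant, so its amount decreases.

decreases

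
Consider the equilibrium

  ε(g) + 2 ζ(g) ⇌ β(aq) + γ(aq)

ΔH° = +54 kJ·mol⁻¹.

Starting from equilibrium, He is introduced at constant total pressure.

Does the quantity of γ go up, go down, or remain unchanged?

Adding inert gas at constant total pressure expands the volume and lowers every reacting partial pressure. With Δn_gas = 0 − 3 = -3, Q moves away from K toward the side with fewer gas moles, so the system shifts toward the side with more gas moles — to the left.
The net shift is to the left. γ is a product, so its amount decreases.

decreases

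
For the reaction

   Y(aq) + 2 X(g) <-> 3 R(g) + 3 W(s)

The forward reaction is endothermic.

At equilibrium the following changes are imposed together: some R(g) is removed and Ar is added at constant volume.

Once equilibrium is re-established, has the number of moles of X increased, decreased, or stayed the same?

decreases

Removing R (g), a product, drives the reaction to the right.
At constant volume, adding an inert gas leaves every reacting species' partial pressure unchanged, so Q is unchanged — no shift from this change.
The net shift is to the right. X is a reactant, so its amount decreases.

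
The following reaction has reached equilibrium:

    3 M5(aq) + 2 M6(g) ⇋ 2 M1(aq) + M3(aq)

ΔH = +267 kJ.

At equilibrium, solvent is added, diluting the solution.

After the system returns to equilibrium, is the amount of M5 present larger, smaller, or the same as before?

Dilution scales every aqueous concentration by the same factor. Δn_aq = 3 − 3 = 0, so Q is unchanged — no shift.
No net shift occurs, so the amount of M5 is unchanged.

unchanged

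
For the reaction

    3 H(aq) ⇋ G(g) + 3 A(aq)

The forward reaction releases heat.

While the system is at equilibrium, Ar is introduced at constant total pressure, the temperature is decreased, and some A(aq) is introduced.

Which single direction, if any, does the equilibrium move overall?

Adding inert gas at constant total pressure expands the volume and lowers every reacting partial pressure. With Δn_gas = 1 − 0 = +1, Q moves away from K toward the side with fewer gas moles, so the system shifts toward the side with more gas moles — to the right.
The forward reaction is exothermic. Lowering T favours the exothermic direction — shift to the right.
Adding A (aq), a product, drives the reaction to the left.
The individual effects push in opposite directions; without quantitative information the net direction cannot be determined.

cannot be determined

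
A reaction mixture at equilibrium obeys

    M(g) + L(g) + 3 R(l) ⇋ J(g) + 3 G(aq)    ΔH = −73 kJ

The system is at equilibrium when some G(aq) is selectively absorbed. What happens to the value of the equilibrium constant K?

unchanged

The equilibrium constant depends only on temperature. This perturbation may move the position of equilibrium, but since T is unchanged, K itself is unchanged.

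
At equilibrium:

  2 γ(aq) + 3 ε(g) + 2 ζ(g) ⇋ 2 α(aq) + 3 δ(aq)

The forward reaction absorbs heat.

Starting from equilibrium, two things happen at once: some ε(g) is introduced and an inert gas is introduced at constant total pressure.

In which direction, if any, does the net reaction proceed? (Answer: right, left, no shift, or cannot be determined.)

Adding ε (g), a reactant, drives the reaction to the right.
Adding inert gas at constant total pressure expands the volume and lowers every reacting partial pressure. With Δn_gas = 0 − 5 = -5, Q moves away from K toward the side with fewer gas moles, so the system shifts toward the side with more gas moles — to the left.
The individual effects push in opposite directions; without quantitative information the net direction cannot be determined.

cannot be determined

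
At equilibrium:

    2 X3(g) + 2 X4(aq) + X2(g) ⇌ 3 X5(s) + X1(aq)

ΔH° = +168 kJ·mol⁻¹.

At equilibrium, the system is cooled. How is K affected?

decreases

K depends on temperature via the van 't Hoff relation. The forward reaction is endothermic, so lowering T decreases K.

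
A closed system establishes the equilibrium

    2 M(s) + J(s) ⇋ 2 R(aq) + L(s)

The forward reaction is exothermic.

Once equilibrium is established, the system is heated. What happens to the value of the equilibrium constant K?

K depends on temperature via the van 't Hoff relation. The forward reaction is exothermic, so raising T decreases K.

decreases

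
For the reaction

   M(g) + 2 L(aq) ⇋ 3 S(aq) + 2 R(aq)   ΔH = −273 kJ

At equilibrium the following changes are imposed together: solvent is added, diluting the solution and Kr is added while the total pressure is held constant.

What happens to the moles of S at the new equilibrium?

Dilution lowers every aqueous concentration by the same factor. Δn_aq = 5 − 2 = +3, so the system shifts toward the side with more dissolved moles — to the right.
Adding inert gas at constant total pressure expands the volume and lowers every reacting partial pressure. With Δn_gas = 0 − 1 = -1, Q moves away from K toward the side with fewer gas moles, so the system shifts toward the side with more gas moles — to the left.
The two effects oppose each other, so the net shift — and hence the change in S — cannot be determined from the given information.

cannot be determined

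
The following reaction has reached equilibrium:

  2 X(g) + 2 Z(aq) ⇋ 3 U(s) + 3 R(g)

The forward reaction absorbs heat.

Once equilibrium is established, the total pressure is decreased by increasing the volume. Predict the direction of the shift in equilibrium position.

Gas moles: reactants 2, products 3 (Δn_gas = +1). Expansion shifts the system toward the side with more moles of gas — to the right.

right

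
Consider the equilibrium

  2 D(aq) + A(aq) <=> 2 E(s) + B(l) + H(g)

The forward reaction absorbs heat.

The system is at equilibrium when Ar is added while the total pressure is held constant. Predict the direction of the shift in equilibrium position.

Adding inert gas at constant total pressure expands the volume and lowers every reacting partial pressure. With Δn_gas = 1 − 0 = +1, Q moves away from K toward the side with fewer gas moles, so the system shifts toward the side with more gas moles — to the right.

right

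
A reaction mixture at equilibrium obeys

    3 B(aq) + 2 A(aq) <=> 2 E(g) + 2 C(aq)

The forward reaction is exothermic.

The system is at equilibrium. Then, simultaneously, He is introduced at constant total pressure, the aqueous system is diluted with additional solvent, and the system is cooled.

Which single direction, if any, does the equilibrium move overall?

Adding inert gas at constant total pressure expands the volume and lowers every reacting partial pressure. With Δn_gas = 2 − 0 = +2, Q moves away from K toward the side with fewer gas moles, so the system shifts toward the side with more gas moles — to the right.
Dilution lowers every aqueous concentration by the same factor. Δn_aq = 2 − 5 = -3, so the system shifts toward the side with more dissolved moles — to the left.
The forward reaction is exothermic. Lowering T favours the exothermic direction — shift to the right.
The individual effects push in opposite directions; without quantitative information the net direction cannot be determined.

cannot be determined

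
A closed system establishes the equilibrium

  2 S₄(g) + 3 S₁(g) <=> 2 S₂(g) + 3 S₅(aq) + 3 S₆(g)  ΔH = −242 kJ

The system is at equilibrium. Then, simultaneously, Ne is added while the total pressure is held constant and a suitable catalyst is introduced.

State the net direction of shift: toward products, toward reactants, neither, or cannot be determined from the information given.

Adding inert gas at constant total pressure expands the volume, scaling every reacting partial pressure by the same factor. Δn_gas = 5 − 5 = 0, so Q is unchanged — no shift.
A catalyst speeds both forward and reverse rates equally; it changes neither Q nor K — no shift from this change.
None of the changes alters Q relative to K, so there is no net shift.

no shift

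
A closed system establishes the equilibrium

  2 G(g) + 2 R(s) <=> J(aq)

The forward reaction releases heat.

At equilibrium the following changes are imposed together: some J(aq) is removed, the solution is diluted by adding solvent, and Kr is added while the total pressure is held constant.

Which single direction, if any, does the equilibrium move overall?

Removing J (aq), a product, drives the reaction to the right.
Dilution lowers every aqueous concentration by the same factor. Δn_aq = 1 − 0 = +1, so the system shifts toward the side with more dissolved moles — to the right.
Adding inert gas at constant total pressure expands the volume and lowers every reacting partial pressure. With Δn_gas = 0 − 2 = -2, Q moves away from K toward the side with fewer gas moles, so the system shifts toward the side with more gas moles — to the left.
The individual effects push in opposite directions; without quantitative information the net direction cannot be determined.

cannot be determined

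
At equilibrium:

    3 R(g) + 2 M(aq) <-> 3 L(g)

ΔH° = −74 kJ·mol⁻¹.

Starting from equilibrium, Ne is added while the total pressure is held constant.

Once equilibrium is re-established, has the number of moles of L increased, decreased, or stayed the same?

Adding inert gas at constant total pressure expands the volume, scaling every reacting partial pressure by the same factor. Δn_gas = 3 − 3 = 0, so Q is unchanged — no shift.
No net shift occurs, so the amount of L is unchanged.

unchanged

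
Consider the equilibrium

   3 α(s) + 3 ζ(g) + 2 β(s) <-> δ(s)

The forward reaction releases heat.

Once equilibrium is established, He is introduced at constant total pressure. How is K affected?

The equilibrium constant depends only on temperature. This perturbation may move the position of equilibrium, but since T is unchanged, K itself is unchanged.

unchanged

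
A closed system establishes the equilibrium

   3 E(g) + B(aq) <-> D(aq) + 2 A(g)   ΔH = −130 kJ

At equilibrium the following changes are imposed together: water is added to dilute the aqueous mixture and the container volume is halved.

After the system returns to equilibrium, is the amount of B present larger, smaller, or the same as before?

Dilution scales every aqueous concentration by the same factor. Δn_aq = 1 − 1 = 0, so Q is unchanged — no shift.
Gas moles: reactants 3, products 2 (Δn_gas = -1). Compression shifts the system toward the side with fewer moles of gas — to the right.
The net shift is to the right. B is a reactant, so its amount decreases.

decreases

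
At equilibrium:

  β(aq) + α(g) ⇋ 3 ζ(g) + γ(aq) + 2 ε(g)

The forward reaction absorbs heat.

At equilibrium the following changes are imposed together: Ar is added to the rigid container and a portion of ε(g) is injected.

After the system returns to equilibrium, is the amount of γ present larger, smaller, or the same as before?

decreases

At constant volume, adding an inert gas leaves every reacting species' partial pressure unchanged, so Q is unchanged — no shift from this change.
Adding ε (g), a product, drives the reaction to the left.
The net shift is to the left. γ is a product, so its amount decreases.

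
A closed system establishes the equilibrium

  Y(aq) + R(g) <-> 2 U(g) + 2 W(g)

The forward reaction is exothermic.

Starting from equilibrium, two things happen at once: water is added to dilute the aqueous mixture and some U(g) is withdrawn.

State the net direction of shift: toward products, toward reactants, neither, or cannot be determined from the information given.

Dilution lowers every aqueous concentration by the same factor. Δn_aq = 0 − 1 = -1, so the system shifts toward the side with more dissolved moles — to the left.
Removing U (g), a product, drives the reaction to the right.
The individual effects push in opposite directions; without quantitative information the net direction cannot be determined.

cannot be determined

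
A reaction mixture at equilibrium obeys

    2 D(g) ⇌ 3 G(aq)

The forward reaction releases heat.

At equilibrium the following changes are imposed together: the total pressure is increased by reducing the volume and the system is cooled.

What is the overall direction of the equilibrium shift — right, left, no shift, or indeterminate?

right

Gas moles: reactants 2, products 0 (Δn_gas = -2). Compression shifts the system toward the side with fewer moles of gas — to the right.
The forward reaction is exothermic. Lowering T favours the exothermic direction — shift to the right.
All effects act in the same direction — net shift to the right.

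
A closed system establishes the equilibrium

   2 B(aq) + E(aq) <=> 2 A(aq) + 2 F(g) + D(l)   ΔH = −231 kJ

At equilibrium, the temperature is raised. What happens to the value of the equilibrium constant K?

decreases

K depends on temperature via the van 't Hoff relation. The forward reaction is exothermic, so raising T decreases K.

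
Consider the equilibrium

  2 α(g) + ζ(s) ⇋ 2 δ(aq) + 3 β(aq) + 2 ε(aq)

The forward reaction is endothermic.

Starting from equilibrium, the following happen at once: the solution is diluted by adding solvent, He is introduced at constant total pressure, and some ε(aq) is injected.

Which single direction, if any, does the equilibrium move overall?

Dilution lowers every aqueous concentration by the same factor. Δn_aq = 7 − 0 = +7, so the system shifts toward the side with more dissolved moles — to the right.
Adding inert gas at constant total pressure expands the volume and lowers every reacting partial pressure. With Δn_gas = 0 − 2 = -2, Q moves away from K toward the side with fewer gas moles, so the system shifts toward the side with more gas moles — to the left.
Adding ε (aq), a product, drives the reaction to the left.
The individual effects push in opposite directions; without quantitative information the net direction cannot be determined.

cannot be determined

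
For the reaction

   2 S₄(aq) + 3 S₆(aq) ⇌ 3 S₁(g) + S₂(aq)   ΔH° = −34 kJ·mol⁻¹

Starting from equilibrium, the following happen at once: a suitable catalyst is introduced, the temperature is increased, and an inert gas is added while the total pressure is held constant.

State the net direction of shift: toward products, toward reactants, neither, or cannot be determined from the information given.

A catalyst speeds both forward and reverse rates equally; it changes neither Q nor K — no shift from this change.
The forward reaction is exothermic. Raising T favours the endothermic direction — shift to the left.
Adding inert gas at constant total pressure expands the volume and lowers every reacting partial pressure. With Δn_gas = 3 − 0 = +3, Q moves away from K toward the side with fewer gas moles, so the system shifts toward the side with more gas moles — to the right.
The individual effects push in opposite directions; without quantitative information the net direction cannot be determined.

cannot be determined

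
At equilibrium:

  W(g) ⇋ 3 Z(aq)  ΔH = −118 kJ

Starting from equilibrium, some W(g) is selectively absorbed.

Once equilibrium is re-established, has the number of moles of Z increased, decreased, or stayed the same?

decreases

Removing W (g), a reactant, drives the reaction to the left.
The net shift is to the left. Z is a product, so its amount decreases.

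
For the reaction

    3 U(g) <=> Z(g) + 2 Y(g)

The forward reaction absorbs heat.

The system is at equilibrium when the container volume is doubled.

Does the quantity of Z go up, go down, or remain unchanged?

unchanged

Gas moles: reactants 3, products 3. Δn_gas = 0, so a volume change leaves Q equal to K — no shift from this change.
No net shift occurs, so the amount of Z is unchanged.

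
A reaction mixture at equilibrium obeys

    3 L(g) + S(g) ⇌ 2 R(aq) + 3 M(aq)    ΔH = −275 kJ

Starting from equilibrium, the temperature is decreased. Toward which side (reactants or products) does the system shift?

right

The forward reaction is exothermic. Lowering T favours the exothermic direction — shift to the right.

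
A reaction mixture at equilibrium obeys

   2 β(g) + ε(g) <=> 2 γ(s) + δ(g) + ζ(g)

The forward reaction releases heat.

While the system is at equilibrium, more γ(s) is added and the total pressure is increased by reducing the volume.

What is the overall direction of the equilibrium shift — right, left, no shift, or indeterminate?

right

γ is a pure solid; its activity is 1 regardless of amount, so Q is unaffected — no shift from this change.
Gas moles: reactants 3, products 2 (Δn_gas = -1). Compression shifts the system toward the side with fewer moles of gas — to the right.
Only the nonzero effect(s) matter; the net shift is to the right.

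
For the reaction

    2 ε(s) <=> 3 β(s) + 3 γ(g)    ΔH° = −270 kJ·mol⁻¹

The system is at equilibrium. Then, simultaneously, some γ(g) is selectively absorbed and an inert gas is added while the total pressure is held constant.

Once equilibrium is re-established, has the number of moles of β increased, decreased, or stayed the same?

Removing γ (g), a product, drives the reaction to the right.
Adding inert gas at constant total pressure expands the volume and lowers every reacting partial pressure. With Δn_gas = 3 − 0 = +3, Q moves away from K toward the side with fewer gas moles, so the system shifts toward the side with more gas moles — to the right.
The net shift is to the right. β is a product, so its amount increases.

increases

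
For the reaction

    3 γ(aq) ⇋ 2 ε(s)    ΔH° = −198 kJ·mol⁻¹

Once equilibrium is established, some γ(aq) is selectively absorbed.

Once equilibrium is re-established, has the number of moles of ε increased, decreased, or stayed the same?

decreases

Removing γ (aq), a reactant, drives the reaction to the left.
The net shift is to the left. ε is a product, so its amount decreases.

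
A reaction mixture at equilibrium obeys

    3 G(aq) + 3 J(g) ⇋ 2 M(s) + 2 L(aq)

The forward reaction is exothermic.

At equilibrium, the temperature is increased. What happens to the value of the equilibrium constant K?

decreases

K depends on temperature via the van 't Hoff relation. The forward reaction is exothermic, so raising T decreases K.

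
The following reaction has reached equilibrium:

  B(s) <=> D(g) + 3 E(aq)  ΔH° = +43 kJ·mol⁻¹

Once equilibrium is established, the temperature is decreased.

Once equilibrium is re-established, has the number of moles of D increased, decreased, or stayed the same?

decreases

The forward reaction is endothermic. Lowering T favours the exothermic direction — shift to the left.
The net shift is to the left. D is a product, so its amount decreases.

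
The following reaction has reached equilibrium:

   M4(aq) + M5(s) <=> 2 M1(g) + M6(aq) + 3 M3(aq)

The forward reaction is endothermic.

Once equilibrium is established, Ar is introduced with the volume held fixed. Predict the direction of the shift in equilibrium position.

At constant volume, adding an inert gas leaves every reacting species' partial pressure unchanged, so Q is unchanged — no shift from this change.

no shift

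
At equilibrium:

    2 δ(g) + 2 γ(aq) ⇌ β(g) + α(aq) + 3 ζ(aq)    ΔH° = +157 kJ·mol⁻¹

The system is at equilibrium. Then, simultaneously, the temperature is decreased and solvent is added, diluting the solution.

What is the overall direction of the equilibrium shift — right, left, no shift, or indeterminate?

The forward reaction is endothermic. Lowering T favours the exothermic direction — shift to the left.
Dilution lowers every aqueous concentration by the same factor. Δn_aq = 4 − 2 = +2, so the system shifts toward the side with more dissolved moles — to the right.
The individual effects push in opposite directions; without quantitative information the net direction cannot be determined.

cannot be determined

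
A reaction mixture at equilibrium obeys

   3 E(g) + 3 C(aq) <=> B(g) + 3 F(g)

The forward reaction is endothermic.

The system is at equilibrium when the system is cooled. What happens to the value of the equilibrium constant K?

K depends on temperature via the van 't Hoff relation. The forward reaction is endothermic, so lowering T decreases K.

decreases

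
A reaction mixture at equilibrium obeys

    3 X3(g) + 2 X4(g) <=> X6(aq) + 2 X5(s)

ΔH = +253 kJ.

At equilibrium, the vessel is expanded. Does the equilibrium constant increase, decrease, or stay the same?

unchanged

The equilibrium constant depends only on temperature. This perturbation may move the position of equilibrium, but since T is unchanged, K itself is unchanged.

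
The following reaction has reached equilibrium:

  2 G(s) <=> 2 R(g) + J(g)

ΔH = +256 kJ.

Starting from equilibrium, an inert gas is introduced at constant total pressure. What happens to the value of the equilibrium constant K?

unchanged

The equilibrium constant depends only on temperature. This perturbation may move the position of equilibrium, but since T is unchanged, K itself is unchanged.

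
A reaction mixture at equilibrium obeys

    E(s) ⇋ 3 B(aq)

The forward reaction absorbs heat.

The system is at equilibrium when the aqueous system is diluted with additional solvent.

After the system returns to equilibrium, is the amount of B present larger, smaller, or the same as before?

increases

Dilution lowers every aqueous concentration by the same factor. Δn_aq = 3 − 0 = +3, so the system shifts toward the side with more dissolved moles — to the right.
The net shift is to the right. B is a product, so its amount increases.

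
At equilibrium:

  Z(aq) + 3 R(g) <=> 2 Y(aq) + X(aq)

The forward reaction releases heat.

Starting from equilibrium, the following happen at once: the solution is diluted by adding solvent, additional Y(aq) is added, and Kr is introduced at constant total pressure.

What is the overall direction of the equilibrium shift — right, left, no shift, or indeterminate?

cannot be determined

Dilution lowers every aqueous concentration by the same factor. Δn_aq = 3 − 1 = +2, so the system shifts toward the side with more dissolved moles — to the right.
Adding Y (aq), a product, drives the reaction to the left.
Adding inert gas at constant total pressure expands the volume and lowers every reacting partial pressure. With Δn_gas = 0 − 3 = -3, Q moves away from K toward the side with fewer gas moles, so the system shifts toward the side with more gas moles — to the left.
The individual effects push in opposite directions; without quantitative information the net direction cannot be determined.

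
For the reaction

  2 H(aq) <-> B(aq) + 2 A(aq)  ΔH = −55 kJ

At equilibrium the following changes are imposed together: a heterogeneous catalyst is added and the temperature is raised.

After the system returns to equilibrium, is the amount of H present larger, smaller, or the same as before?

A catalyst speeds both forward and reverse rates equally; it changes neither Q nor K — no shift from this change.
The forward reaction is exothermic. Raising T favours the endothermic direction — shift to the left.
The net shift is to the left. H is a reactant, so its amount increases.

increases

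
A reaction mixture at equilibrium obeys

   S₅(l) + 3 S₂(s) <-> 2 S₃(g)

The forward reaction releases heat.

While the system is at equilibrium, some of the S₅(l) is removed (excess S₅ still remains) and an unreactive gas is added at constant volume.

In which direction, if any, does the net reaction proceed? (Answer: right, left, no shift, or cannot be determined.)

S₅ is a pure liquid; its activity is 1 regardless of amount, so Q is unaffected — no shift from this change.
At constant volume, adding an inert gas leaves every reacting species' partial pressure unchanged, so Q is unchanged — no shift from this change.
None of the changes alters Q relative to K, so there is no net shift.

no shift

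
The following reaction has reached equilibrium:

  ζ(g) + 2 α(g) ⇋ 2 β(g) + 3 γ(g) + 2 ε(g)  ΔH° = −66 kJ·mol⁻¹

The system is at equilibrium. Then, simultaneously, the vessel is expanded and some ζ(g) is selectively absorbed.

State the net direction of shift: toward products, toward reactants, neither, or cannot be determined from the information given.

Gas moles: reactants 3, products 7 (Δn_gas = +4). Expansion shifts the system toward the side with more moles of gas — to the right.
Removing ζ (g), a reactant, drives the reaction to the left.
The individual effects push in opposite directions; without quantitative information the net direction cannot be determined.

cannot be determined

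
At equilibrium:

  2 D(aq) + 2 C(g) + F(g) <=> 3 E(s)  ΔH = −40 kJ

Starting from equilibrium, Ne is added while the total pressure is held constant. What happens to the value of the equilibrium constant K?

unchanged

The equilibrium constant depends only on temperature. This perturbation may move the position of equilibrium, but since T is unchanged, K itself is unchanged.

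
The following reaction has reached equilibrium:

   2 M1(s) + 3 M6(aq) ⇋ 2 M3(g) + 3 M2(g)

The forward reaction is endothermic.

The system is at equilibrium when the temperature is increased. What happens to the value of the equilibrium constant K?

increases

K depends on temperature via the van 't Hoff relation. The forward reaction is endothermic, so raising T increases K.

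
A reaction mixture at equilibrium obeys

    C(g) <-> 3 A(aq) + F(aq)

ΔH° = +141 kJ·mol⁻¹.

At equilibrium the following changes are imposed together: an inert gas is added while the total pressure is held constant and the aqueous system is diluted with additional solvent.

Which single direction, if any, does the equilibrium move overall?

cannot be determined

Adding inert gas at constant total pressure expands the volume and lowers every reacting partial pressure. With Δn_gas = 0 − 1 = -1, Q moves away from K toward the side with fewer gas moles, so the system shifts toward the side with more gas moles — to the left.
Dilution lowers every aqueous concentration by the same factor. Δn_aq = 4 − 0 = +4, so the system shifts toward the side with more dissolved moles — to the right.
The individual effects push in opposite directions; without quantitative information the net direction cannot be determined.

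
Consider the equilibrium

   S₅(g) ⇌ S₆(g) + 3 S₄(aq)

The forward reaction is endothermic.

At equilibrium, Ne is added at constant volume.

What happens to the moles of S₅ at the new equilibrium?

unchanged

At constant volume, adding an inert gas leaves every reacting species' partial pressure unchanged, so Q is unchanged — no shift from this change.
No net shift occurs, so the amount of S₅ is unchanged.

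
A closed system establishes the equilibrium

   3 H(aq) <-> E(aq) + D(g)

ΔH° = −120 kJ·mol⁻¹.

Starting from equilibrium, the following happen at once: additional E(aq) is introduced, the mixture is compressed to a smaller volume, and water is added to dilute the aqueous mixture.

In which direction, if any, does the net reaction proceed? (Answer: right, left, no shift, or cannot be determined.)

Adding E (aq), a product, drives the reaction to the left.
Gas moles: reactants 0, products 1 (Δn_gas = +1). Compression shifts the system toward the side with fewer moles of gas — to the left.
Dilution lowers every aqueous concentration by the same factor. Δn_aq = 1 − 3 = -2, so the system shifts toward the side with more dissolved moles — to the left.
All effects act in the same direction — net shift to the left.

left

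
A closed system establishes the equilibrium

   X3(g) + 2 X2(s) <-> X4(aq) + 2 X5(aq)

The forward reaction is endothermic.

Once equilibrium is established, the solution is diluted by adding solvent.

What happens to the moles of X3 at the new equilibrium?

decreases

Dilution lowers every aqueous concentration by the same factor. Δn_aq = 3 − 0 = +3, so the system shifts toward the side with more dissolved moles — to the right.
The net shift is to the right. X3 is a reactant, so its amount decreases.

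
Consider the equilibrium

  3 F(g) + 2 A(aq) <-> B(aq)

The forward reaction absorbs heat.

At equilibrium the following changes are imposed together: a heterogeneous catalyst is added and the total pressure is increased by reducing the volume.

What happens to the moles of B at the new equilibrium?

A catalyst speeds both forward and reverse rates equally; it changes neither Q nor K — no shift from this change.
Gas moles: reactants 3, products 0 (Δn_gas = -3). Compression shifts the system toward the side with fewer moles of gas — to the right.
The net shift is to the right. B is a product, so its amount increases.

increases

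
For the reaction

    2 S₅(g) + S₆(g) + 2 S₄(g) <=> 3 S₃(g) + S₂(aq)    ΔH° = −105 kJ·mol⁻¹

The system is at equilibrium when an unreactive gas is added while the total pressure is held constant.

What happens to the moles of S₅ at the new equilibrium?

Adding inert gas at constant total pressure expands the volume and lowers every reacting partial pressure. With Δn_gas = 3 − 5 = -2, Q moves away from K toward the side with fewer gas moles, so the system shifts toward the side with more gas moles — to the left.
The net shift is to the left. S₅ is a reactant, so its amount increases.

increases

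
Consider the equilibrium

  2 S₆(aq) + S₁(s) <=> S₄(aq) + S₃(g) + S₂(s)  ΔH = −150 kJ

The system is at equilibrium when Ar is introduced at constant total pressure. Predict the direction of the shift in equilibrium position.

Adding inert gas at constant total pressure expands the volume and lowers every reacting partial pressure. With Δn_gas = 1 − 0 = +1, Q moves away from K toward the side with fewer gas moles, so the system shifts toward the side with more gas moles — to the right.

right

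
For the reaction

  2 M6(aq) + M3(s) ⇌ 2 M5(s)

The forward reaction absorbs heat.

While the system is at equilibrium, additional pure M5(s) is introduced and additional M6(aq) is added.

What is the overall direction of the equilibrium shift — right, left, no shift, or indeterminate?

right

M5 is a pure solid; its activity is 1 regardless of amount, so Q is unaffected — no shift from this change.
Adding M6 (aq), a reactant, drives the reaction to the right.
Only the nonzero effect(s) matter; the net shift is to the right.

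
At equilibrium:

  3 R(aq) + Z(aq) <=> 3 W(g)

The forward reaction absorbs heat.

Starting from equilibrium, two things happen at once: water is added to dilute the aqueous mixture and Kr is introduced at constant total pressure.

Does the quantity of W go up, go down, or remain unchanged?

Dilution lowers every aqueous concentration by the same factor. Δn_aq = 0 − 4 = -4, so the system shifts toward the side with more dissolved moles — to the left.
Adding inert gas at constant total pressure expands the volume and lowers every reacting partial pressure. With Δn_gas = 3 − 0 = +3, Q moves away from K toward the side with fewer gas moles, so the system shifts toward the side with more gas moles — to the right.
The two effects oppose each other, so the net shift — and hence the change in W — cannot be determined from the given information.

cannot be determined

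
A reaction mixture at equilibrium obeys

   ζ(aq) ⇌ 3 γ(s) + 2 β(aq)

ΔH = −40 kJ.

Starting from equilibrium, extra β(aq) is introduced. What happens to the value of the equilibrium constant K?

The equilibrium constant depends only on temperature. This perturbation may move the position of equilibrium, but since T is unchanged, K itself is unchanged.

unchanged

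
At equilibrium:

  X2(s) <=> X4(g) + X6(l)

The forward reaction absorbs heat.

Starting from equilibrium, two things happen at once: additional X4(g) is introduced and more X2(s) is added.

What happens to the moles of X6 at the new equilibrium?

Adding X4 (g), a product, drives the reaction to the left.
X2 is a pure solid; its activity is 1 regardless of amount, so Q is unaffected — no shift from this change.
The net shift is to the left. X6 is a product, so its amount decreases.

decreases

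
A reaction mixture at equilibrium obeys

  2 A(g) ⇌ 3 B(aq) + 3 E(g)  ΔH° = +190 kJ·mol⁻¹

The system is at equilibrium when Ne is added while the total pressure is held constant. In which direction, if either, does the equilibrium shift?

right

Adding inert gas at constant total pressure expands the volume and lowers every reacting partial pressure. With Δn_gas = 3 − 2 = +1, Q moves away from K toward the side with fewer gas moles, so the system shifts toward the side with more gas moles — to the right.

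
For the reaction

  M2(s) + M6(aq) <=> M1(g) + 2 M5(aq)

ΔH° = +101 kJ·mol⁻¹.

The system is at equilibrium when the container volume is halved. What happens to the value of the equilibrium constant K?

unchanged

The equilibrium constant depends only on temperature. This perturbation may move the position of equilibrium, but since T is unchanged, K itself is unchanged.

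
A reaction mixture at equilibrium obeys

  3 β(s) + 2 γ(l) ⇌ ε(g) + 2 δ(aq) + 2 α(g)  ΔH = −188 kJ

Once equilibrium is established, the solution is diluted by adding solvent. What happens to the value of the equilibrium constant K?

unchanged

The equilibrium constant depends only on temperature. This perturbation may move the position of equilibrium, but since T is unchanged, K itself is unchanged.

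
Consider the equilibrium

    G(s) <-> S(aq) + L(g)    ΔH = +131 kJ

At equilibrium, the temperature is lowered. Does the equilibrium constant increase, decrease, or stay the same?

decreases

K depends on temperature via the van 't Hoff relation. The forward reaction is endothermic, so lowering T decreases K.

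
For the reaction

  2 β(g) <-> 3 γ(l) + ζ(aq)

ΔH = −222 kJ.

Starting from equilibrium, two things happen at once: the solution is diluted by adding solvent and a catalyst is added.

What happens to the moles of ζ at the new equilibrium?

Dilution lowers every aqueous concentration by the same factor. Δn_aq = 1 − 0 = +1, so the system shifts toward the side with more dissolved moles — to the right.
A catalyst speeds both forward and reverse rates equally; it changes neither Q nor K — no shift from this change.
The net shift is to the right. ζ is a product, so its amount increases.

increases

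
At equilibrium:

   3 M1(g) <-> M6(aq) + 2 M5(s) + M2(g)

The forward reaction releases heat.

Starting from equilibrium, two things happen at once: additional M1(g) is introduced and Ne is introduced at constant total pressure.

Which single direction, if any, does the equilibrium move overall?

cannot be determined

Adding M1 (g), a reactant, drives the reaction to the right.
Adding inert gas at constant total pressure expands the volume and lowers every reacting partial pressure. With Δn_gas = 1 − 3 = -2, Q moves away from K toward the side with fewer gas moles, so the system shifts toward the side with more gas moles — to the left.
The individual effects push in opposite directions; without quantitative information the net direction cannot be determined.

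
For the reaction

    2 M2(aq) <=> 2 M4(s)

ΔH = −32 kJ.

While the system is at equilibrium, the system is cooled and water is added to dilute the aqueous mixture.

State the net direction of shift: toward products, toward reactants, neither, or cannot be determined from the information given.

The forward reaction is exothermic. Lowering T favours the exothermic direction — shift to the right.
Dilution lowers every aqueous concentration by the same factor. Δn_aq = 0 − 2 = -2, so the system shifts toward the side with more dissolved moles — to the left.
The individual effects push in opposite directions; without quantitative information the net direction cannot be determined.

cannot be determined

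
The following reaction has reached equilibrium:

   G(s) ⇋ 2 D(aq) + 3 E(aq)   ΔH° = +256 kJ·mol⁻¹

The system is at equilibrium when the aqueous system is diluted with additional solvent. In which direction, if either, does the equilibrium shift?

right

Dilution lowers every aqueous concentration by the same factor. Δn_aq = 5 − 0 = +5, so the system shifts toward the side with more dissolved moles — to the right.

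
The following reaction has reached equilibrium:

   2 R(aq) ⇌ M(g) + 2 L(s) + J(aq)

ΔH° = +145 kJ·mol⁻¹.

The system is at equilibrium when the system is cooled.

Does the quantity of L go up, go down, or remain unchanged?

decreases

The forward reaction is endothermic. Lowering T favours the exothermic direction — shift to the left.
The net shift is to the left. L is a product, so its amount decreases.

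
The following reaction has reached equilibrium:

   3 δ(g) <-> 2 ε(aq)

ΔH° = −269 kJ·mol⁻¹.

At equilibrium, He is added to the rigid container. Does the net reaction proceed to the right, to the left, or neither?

no shift

At constant volume, adding an inert gas leaves every reacting species' partial pressure unchanged, so Q is unchanged — no shift from this change.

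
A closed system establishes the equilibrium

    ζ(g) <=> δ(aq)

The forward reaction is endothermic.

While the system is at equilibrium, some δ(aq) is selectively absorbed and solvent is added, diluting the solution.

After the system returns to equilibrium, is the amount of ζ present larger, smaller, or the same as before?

decreases

Removing δ (aq), a product, drives the reaction to the right.
Dilution lowers every aqueous concentration by the same factor. Δn_aq = 1 − 0 = +1, so the system shifts toward the side with more dissolved moles — to the right.
The net shift is to the right. ζ is a reactant, so its amount decreases.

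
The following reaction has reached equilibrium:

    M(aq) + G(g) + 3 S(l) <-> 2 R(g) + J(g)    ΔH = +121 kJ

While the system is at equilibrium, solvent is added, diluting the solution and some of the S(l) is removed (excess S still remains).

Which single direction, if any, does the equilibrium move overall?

left

Dilution lowers every aqueous concentration by the same factor. Δn_aq = 0 − 1 = -1, so the system shifts toward the side with more dissolved moles — to the left.
S is a pure liquid; its activity is 1 regardless of amount, so Q is unaffected — no shift from this change.
Only the nonzero effect(s) matter; the net shift is to the left.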